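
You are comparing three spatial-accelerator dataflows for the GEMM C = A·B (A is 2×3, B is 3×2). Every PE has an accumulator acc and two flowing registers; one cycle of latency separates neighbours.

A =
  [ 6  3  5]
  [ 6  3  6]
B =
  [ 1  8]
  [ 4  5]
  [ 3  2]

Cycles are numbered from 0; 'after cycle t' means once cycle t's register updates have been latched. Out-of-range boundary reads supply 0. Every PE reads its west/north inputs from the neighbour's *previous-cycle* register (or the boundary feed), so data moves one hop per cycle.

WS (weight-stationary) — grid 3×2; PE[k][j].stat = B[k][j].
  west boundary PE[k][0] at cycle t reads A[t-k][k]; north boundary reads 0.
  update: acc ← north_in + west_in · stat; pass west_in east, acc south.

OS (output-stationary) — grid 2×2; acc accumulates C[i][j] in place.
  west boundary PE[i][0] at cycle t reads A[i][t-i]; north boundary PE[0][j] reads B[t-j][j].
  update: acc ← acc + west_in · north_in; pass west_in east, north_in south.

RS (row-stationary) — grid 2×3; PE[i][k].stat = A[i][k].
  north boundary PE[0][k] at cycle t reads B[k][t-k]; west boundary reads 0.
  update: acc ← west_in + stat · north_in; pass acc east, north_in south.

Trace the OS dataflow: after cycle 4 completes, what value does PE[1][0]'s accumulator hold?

PE[1][0].acc = 36

OS on a 2×2 grid — tracing PE[1][0] and its feeders:
  cycle 0: PE[0][0] → acc 6, east 6, south 1
  cycle 0: PE[1][0] → acc 0, east 0, south 0
  cycle 1: PE[0][0] → acc 18, east 3, south 4
  cycle 1: PE[1][0] → acc 6, east 6, south 1
  cycle 2: PE[0][0] → acc 33, east 5, south 3
  cycle 2: PE[1][0] → acc 18, east 3, south 4
  cycle 3: PE[0][0] → acc 33, east 0, south 0
  cycle 3: PE[1][0] → acc 36, east 6, south 3
  cycle 4: PE[0][0] → acc 33, east 0, south 0
  cycle 4: PE[1][0] → acc 36, east 0, south 0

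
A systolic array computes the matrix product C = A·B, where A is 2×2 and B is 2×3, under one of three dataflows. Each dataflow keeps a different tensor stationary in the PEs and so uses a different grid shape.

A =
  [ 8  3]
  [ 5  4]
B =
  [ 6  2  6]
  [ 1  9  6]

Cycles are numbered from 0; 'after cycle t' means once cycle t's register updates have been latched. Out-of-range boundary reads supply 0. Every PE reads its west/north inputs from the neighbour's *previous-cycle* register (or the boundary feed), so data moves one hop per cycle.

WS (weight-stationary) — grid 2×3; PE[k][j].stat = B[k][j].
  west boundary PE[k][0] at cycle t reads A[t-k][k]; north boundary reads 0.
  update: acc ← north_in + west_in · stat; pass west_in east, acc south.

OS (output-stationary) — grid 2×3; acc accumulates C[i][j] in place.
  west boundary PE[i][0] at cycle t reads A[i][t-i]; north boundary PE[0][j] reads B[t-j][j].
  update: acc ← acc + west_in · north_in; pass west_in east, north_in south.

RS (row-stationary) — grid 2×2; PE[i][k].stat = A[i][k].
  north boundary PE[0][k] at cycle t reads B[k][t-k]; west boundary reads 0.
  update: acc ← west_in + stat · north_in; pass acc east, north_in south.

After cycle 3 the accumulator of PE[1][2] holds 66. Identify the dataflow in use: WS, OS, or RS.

WS (2×3 grid), PE[1][2]:
  cycle 0: PE[1][2] → acc 0, east 0, south 0
  cycle 1: PE[1][2] → acc 0, east 0, south 0
  cycle 2: PE[1][2] → acc 0, east 0, south 0
  cycle 3: PE[1][2] → acc 66, east 3, south 66
OS (2×3 grid), PE[1][2]:
  cycle 0: PE[1][2] → acc 0, east 0, south 0
  cycle 1: PE[1][2] → acc 0, east 0, south 0
  cycle 2: PE[1][2] → acc 0, east 0, south 0
  cycle 3: PE[1][2] → acc 30, east 5, south 6
RS: PE[1][2] is outside its 2×2 grid.

dataflow = WS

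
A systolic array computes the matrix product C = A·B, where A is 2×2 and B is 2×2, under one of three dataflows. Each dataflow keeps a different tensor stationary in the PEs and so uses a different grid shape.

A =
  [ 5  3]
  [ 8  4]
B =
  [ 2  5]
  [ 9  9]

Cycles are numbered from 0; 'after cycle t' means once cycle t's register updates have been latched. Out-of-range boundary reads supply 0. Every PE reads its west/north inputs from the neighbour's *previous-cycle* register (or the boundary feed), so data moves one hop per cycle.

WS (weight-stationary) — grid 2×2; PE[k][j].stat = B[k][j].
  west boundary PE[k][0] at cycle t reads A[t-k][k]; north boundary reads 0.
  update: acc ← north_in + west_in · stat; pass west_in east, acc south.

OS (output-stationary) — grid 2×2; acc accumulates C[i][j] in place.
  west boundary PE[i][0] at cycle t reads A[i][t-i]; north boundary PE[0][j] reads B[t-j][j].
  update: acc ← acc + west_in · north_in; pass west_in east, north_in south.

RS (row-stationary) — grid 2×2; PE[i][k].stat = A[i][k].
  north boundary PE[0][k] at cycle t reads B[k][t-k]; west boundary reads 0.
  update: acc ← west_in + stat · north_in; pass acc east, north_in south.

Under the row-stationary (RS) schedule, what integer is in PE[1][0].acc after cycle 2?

RS (2×2). Following PE[1][0] plus its west/north inputs:
  after 0 — PE[0][0] acc=10, pass-E 10, pass-S 2
  after 0 — PE[1][0] acc=0, pass-E 0, pass-S 0
  after 1 — PE[0][0] acc=25, pass-E 25, pass-S 5
  after 1 — PE[1][0] acc=16, pass-E 16, pass-S 2
  after 2 — PE[0][0] acc=0, pass-E 0, pass-S 0
  after 2 — PE[1][0] acc=40, pass-E 40, pass-S 5

PE[1][0].acc = 40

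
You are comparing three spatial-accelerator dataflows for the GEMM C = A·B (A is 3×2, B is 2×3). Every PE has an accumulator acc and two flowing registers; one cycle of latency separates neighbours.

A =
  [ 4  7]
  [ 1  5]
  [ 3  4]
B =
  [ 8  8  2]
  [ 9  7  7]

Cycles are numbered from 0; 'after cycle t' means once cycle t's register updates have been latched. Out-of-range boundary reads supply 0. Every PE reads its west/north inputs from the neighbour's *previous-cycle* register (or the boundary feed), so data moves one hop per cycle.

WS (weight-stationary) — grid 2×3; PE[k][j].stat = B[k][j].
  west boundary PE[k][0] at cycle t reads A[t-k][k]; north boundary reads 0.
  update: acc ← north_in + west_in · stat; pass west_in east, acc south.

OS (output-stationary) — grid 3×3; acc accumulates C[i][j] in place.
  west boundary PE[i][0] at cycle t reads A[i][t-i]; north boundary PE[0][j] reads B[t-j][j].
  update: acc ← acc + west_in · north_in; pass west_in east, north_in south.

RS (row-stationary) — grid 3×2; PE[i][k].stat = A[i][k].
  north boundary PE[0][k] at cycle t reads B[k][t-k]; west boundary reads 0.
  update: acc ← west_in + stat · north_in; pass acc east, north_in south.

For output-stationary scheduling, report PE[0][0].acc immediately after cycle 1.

PE[0][0].acc = 95

OS 3×3: PE[0][0] cycle-by-cycle (with neighbour feeds):
  [0] (0,0) acc=32 (h:4 v:8)
  [1] (0,0) acc=95 (h:7 v:9)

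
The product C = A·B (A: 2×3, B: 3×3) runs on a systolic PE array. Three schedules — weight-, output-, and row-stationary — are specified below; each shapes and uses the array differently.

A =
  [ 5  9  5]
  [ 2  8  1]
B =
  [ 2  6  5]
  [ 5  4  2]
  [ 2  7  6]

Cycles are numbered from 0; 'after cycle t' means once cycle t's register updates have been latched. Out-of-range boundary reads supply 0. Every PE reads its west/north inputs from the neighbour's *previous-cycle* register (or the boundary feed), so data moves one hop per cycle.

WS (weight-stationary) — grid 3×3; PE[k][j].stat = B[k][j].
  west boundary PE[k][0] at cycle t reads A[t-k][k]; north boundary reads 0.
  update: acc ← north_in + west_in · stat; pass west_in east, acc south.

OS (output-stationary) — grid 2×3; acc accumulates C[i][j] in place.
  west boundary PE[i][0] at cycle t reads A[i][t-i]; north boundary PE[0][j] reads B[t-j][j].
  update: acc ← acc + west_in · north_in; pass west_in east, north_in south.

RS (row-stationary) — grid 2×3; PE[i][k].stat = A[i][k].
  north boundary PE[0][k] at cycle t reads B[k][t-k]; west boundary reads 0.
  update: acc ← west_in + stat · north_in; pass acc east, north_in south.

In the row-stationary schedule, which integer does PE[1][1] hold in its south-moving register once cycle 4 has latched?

RS (2×3). Following PE[1][1] plus its west/north inputs:
  after 0 — PE[0][1] acc=0, pass-E 0, pass-S 0
  after 0 — PE[1][0] acc=0, pass-E 0, pass-S 0
  after 0 — PE[1][1] acc=0, pass-E 0, pass-S 0
  after 1 — PE[0][1] acc=55, pass-E 55, pass-S 5
  after 1 — PE[1][0] acc=4, pass-E 4, pass-S 2
  after 1 — PE[1][1] acc=0, pass-E 0, pass-S 0
  after 2 — PE[0][1] acc=66, pass-E 66, pass-S 4
  after 2 — PE[1][0] acc=12, pass-E 12, pass-S 6
  after 2 — PE[1][1] acc=44, pass-E 44, pass-S 5
  after 3 — PE[0][1] acc=43, pass-E 43, pass-S 2
  after 3 — PE[1][0] acc=10, pass-E 10, pass-S 5
  after 3 — PE[1][1] acc=44, pass-E 44, pass-S 4
  after 4 — PE[0][1] acc=0, pass-E 0, pass-S 0
  after 4 — PE[1][0] acc=0, pass-E 0, pass-S 0
  after 4 — PE[1][1] acc=26, pass-E 26, pass-S 2

register = 2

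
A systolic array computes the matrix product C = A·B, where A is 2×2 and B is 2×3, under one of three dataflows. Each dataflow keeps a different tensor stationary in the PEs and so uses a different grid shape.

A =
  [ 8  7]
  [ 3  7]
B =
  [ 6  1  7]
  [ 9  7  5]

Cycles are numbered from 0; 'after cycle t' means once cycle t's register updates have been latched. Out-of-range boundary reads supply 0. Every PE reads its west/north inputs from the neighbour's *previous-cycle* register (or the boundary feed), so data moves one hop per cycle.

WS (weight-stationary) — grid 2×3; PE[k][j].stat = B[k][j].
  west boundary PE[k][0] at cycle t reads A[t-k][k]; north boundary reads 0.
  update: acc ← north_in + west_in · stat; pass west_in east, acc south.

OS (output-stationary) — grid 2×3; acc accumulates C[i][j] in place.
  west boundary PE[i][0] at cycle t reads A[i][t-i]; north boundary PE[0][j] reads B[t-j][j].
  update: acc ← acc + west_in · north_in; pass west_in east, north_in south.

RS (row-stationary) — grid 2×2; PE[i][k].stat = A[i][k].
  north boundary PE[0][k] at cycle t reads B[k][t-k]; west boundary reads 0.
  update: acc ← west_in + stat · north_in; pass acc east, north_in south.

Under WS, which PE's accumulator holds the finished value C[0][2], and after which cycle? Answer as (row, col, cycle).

(row, col, cycle) = (1, 2, 3)

WS — PE[1][2] is where C[0][2] collects:
  cycle 0: PE[1][2] → acc 0, east 0, south 0
  cycle 1: PE[1][2] → acc 0, east 0, south 0
  cycle 2: PE[1][2] → acc 0, east 0, south 0
  cycle 3: PE[1][2] → acc 91, east 7, south 91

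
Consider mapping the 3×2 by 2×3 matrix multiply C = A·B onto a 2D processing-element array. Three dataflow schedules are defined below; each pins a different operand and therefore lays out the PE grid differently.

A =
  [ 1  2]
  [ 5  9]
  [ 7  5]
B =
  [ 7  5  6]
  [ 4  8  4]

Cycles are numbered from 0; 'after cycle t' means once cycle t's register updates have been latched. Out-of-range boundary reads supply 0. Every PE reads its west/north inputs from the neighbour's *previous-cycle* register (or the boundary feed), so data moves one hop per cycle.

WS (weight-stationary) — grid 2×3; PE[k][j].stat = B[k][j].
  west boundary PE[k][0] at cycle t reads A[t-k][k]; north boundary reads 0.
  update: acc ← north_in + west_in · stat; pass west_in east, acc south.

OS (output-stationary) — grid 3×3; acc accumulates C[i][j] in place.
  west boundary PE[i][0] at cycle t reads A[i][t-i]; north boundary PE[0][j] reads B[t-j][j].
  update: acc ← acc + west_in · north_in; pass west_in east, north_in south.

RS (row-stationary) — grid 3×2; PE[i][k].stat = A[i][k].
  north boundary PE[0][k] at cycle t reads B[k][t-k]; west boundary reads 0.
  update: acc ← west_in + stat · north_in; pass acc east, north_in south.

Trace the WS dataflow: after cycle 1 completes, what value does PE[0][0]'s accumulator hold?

PE[0][0].acc = 35

Tracing WS — 2×3 array, target PE[0][0]:
  t=0 PE[0][0]: acc=7 h=1 v=7
  t=1 PE[0][0]: acc=35 h=5 v=35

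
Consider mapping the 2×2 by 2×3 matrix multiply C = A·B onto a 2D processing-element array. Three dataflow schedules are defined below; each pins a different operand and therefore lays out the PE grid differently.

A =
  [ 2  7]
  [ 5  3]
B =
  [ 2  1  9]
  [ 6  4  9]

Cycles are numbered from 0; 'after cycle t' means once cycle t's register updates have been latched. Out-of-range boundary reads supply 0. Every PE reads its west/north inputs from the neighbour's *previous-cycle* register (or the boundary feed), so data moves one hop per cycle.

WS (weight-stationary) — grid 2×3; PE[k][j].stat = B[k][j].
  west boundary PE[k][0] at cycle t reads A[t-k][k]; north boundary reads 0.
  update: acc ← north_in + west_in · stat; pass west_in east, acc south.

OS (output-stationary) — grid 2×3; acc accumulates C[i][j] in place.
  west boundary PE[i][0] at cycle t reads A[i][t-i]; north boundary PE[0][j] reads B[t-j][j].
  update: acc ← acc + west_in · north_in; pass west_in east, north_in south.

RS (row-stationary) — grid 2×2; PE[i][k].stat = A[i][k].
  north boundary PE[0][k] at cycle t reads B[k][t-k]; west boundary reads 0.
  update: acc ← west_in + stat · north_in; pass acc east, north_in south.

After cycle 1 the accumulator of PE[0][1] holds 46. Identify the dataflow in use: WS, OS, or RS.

— WS: 2×3; PE[0][1] trace:
  0: (0,1).acc=0  regs=<0,0>
  1: (0,1).acc=2  regs=<2,2>
— OS: 2×3; PE[0][1] trace:
  0: (0,1).acc=0  regs=<0,0>
  1: (0,1).acc=2  regs=<2,1>
— RS: 2×2; PE[0][1] trace:
  0: (0,1).acc=0  regs=<0,0>
  1: (0,1).acc=46  regs=<46,6>

dataflow = RS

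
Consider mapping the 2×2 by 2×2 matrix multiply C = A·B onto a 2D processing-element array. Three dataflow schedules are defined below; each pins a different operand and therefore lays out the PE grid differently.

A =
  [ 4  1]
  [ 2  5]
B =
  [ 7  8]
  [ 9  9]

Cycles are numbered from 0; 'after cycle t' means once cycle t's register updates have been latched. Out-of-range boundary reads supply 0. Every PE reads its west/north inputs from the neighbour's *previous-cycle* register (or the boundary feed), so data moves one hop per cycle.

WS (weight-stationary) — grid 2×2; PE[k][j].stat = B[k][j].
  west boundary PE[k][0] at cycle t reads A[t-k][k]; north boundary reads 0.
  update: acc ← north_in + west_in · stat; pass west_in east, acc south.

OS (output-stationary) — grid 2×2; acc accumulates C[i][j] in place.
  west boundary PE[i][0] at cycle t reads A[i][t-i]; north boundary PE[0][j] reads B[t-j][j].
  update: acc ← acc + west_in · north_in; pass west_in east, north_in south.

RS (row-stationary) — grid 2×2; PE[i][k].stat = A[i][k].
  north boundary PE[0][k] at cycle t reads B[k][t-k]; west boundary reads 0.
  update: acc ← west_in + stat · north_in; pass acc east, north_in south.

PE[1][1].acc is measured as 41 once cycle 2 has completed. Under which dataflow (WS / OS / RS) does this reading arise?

dataflow = WS

WS [2×2] PE[1][1] across cycles:
  c0 r1c1: 0 / 0 / 0
  c1 r1c1: 0 / 0 / 0
  c2 r1c1: 41 / 1 / 41
OS [2×2] PE[1][1] across cycles:
  c0 r1c1: 0 / 0 / 0
  c1 r1c1: 0 / 0 / 0
  c2 r1c1: 16 / 2 / 8
RS [2×2] PE[1][1] across cycles:
  c0 r1c1: 0 / 0 / 0
  c1 r1c1: 0 / 0 / 0
  c2 r1c1: 59 / 59 / 9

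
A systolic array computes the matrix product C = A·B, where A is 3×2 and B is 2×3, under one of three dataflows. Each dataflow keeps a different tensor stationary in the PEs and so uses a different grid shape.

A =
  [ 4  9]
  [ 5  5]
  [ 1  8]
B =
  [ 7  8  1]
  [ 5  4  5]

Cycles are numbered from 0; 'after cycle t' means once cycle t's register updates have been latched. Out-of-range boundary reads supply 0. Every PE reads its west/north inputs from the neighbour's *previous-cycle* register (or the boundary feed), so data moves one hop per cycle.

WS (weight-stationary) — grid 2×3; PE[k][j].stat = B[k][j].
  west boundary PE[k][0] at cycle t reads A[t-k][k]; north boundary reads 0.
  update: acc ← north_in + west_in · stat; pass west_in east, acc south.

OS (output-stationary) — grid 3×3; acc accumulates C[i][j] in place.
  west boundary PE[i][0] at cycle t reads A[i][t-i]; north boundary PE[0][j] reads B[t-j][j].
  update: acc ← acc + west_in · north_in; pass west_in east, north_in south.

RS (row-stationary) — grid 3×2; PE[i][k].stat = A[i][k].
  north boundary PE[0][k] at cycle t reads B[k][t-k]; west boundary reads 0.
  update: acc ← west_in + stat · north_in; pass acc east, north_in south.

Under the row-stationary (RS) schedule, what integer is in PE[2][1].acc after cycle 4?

RS on a 3×2 grid — tracing PE[2][1] and its feeders:
  after 0 — PE[1][1] acc=0, pass-E 0, pass-S 0
  after 0 — PE[2][0] acc=0, pass-E 0, pass-S 0
  after 0 — PE[2][1] acc=0, pass-E 0, pass-S 0
  after 1 — PE[1][1] acc=0, pass-E 0, pass-S 0
  after 1 — PE[2][0] acc=0, pass-E 0, pass-S 0
  after 1 — PE[2][1] acc=0, pass-E 0, pass-S 0
  after 2 — PE[1][1] acc=60, pass-E 60, pass-S 5
  after 2 — PE[2][0] acc=7, pass-E 7, pass-S 7
  after 2 — PE[2][1] acc=0, pass-E 0, pass-S 0
  after 3 — PE[1][1] acc=60, pass-E 60, pass-S 4
  after 3 — PE[2][0] acc=8, pass-E 8, pass-S 8
  after 3 — PE[2][1] acc=47, pass-E 47, pass-S 5
  after 4 — PE[1][1] acc=30, pass-E 30, pass-S 5
  after 4 — PE[2][0] acc=1, pass-E 1, pass-S 1
  after 4 — PE[2][1] acc=40, pass-E 40, pass-S 4

PE[2][1].acc = 40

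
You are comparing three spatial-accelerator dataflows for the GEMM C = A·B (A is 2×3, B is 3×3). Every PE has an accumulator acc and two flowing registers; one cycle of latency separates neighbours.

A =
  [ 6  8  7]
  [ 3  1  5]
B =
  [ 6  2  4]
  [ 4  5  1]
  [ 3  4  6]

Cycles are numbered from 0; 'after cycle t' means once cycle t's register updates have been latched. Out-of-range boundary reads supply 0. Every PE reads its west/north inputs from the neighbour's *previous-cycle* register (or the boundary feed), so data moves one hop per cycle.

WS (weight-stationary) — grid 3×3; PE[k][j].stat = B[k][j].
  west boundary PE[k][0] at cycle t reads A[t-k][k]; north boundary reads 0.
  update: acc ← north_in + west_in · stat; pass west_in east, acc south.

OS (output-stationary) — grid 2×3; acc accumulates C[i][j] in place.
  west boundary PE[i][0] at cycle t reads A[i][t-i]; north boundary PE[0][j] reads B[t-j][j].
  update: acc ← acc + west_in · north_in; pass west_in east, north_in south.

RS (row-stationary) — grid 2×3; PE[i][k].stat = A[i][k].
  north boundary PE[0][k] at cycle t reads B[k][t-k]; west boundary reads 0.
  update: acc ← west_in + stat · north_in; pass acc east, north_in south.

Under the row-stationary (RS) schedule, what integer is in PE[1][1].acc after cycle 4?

PE[1][1].acc = 13

RS (2×3). Following PE[1][1] plus its west/north inputs:
  t=0 PE[0][1]: acc=0 h=0 v=0
  t=0 PE[1][0]: acc=0 h=0 v=0
  t=0 PE[1][1]: acc=0 h=0 v=0
  t=1 PE[0][1]: acc=68 h=68 v=4
  t=1 PE[1][0]: acc=18 h=18 v=6
  t=1 PE[1][1]: acc=0 h=0 v=0
  t=2 PE[0][1]: acc=52 h=52 v=5
  t=2 PE[1][0]: acc=6 h=6 v=2
  t=2 PE[1][1]: acc=22 h=22 v=4
  t=3 PE[0][1]: acc=32 h=32 v=1
  t=3 PE[1][0]: acc=12 h=12 v=4
  t=3 PE[1][1]: acc=11 h=11 v=5
  t=4 PE[0][1]: acc=0 h=0 v=0
  t=4 PE[1][0]: acc=0 h=0 v=0
  t=4 PE[1][1]: acc=13 h=13 v=1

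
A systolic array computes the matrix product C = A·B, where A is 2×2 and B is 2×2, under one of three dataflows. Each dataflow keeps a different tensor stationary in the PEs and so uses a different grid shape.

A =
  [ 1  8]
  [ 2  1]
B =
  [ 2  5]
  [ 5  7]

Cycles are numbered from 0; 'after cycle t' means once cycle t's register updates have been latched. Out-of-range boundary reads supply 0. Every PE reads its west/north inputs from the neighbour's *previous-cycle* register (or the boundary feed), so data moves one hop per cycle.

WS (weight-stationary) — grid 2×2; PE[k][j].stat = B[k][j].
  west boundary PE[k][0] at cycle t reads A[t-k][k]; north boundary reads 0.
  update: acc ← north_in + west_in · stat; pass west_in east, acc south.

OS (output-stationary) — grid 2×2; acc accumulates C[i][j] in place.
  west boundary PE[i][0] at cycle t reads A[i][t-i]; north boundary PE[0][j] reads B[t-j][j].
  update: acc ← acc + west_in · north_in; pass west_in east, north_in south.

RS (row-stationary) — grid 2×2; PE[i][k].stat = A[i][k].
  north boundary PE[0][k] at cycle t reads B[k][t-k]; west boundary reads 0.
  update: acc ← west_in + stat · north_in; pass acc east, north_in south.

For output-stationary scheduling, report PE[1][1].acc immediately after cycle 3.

OS 2×2: PE[1][1] cycle-by-cycle (with neighbour feeds):
  c0 r0c1: 0 / 0 / 0
  c0 r1c0: 0 / 0 / 0
  c0 r1c1: 0 / 0 / 0
  c1 r0c1: 5 / 1 / 5
  c1 r1c0: 4 / 2 / 2
  c1 r1c1: 0 / 0 / 0
  c2 r0c1: 61 / 8 / 7
  c2 r1c0: 9 / 1 / 5
  c2 r1c1: 10 / 2 / 5
  c3 r0c1: 61 / 0 / 0
  c3 r1c0: 9 / 0 / 0
  c3 r1c1: 17 / 1 / 7

PE[1][1].acc = 17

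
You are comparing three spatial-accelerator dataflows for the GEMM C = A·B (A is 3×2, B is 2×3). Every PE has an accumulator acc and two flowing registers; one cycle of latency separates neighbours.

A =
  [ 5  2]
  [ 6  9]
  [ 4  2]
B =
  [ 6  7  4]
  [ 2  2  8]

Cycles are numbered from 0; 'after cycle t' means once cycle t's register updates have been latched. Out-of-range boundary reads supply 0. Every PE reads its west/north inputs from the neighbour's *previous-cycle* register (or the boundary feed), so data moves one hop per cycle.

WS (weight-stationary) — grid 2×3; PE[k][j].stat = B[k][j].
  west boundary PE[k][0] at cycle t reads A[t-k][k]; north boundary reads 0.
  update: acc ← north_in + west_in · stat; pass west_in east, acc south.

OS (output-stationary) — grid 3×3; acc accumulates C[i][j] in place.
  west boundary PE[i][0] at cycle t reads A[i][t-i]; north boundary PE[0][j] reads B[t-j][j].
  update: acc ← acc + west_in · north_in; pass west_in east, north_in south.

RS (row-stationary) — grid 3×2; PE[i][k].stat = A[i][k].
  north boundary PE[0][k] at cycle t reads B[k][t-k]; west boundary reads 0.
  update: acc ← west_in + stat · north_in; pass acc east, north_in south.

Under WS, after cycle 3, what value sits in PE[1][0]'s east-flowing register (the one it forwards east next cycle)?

WS 2×3: PE[1][0] cycle-by-cycle (with neighbour feeds):
  t=0 PE[0][0]: acc=30 h=5 v=30
  t=0 PE[1][0]: acc=0 h=0 v=0
  t=1 PE[0][0]: acc=36 h=6 v=36
  t=1 PE[1][0]: acc=34 h=2 v=34
  t=2 PE[0][0]: acc=24 h=4 v=24
  t=2 PE[1][0]: acc=54 h=9 v=54
  t=3 PE[0][0]: acc=0 h=0 v=0
  t=3 PE[1][0]: acc=28 h=2 v=28

register = 2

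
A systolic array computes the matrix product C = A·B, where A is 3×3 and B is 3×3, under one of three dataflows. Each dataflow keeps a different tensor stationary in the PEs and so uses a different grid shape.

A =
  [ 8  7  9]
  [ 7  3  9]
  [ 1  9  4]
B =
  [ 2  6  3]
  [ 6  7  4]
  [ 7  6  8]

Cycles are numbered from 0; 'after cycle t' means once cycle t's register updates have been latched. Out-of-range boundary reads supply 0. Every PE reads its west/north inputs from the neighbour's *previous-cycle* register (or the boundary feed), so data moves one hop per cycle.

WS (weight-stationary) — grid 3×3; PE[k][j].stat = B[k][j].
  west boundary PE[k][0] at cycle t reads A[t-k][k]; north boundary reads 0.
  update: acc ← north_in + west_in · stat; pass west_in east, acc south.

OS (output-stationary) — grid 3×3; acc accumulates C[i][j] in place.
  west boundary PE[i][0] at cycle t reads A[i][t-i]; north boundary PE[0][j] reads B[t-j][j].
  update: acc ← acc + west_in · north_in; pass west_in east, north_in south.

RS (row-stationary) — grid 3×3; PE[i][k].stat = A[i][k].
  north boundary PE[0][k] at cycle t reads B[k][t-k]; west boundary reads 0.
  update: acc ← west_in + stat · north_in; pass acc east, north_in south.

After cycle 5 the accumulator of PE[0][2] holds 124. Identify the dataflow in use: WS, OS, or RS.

Under WS (3×3), PE[0][2]:
  step 0 · PE0,2: acc=0; fwd→0 fwd↓0
  step 1 · PE0,2: acc=0; fwd→0 fwd↓0
  step 2 · PE0,2: acc=24; fwd→8 fwd↓24
  step 3 · PE0,2: acc=21; fwd→7 fwd↓21
  step 4 · PE0,2: acc=3; fwd→1 fwd↓3
  step 5 · PE0,2: acc=0; fwd→0 fwd↓0
Under OS (3×3), PE[0][2]:
  step 0 · PE0,2: acc=0; fwd→0 fwd↓0
  step 1 · PE0,2: acc=0; fwd→0 fwd↓0
  step 2 · PE0,2: acc=24; fwd→8 fwd↓3
  step 3 · PE0,2: acc=52; fwd→7 fwd↓4
  step 4 · PE0,2: acc=124; fwd→9 fwd↓8
  step 5 · PE0,2: acc=124; fwd→0 fwd↓0
Under RS (3×3), PE[0][2]:
  step 0 · PE0,2: acc=0; fwd→0 fwd↓0
  step 1 · PE0,2: acc=0; fwd→0 fwd↓0
  step 2 · PE0,2: acc=121; fwd→121 fwd↓7
  step 3 · PE0,2: acc=151; fwd→151 fwd↓6
  step 4 · PE0,2: acc=124; fwd→124 fwd↓8
  step 5 · PE0,2: acc=0; fwd→0 fwd↓0

dataflow = OS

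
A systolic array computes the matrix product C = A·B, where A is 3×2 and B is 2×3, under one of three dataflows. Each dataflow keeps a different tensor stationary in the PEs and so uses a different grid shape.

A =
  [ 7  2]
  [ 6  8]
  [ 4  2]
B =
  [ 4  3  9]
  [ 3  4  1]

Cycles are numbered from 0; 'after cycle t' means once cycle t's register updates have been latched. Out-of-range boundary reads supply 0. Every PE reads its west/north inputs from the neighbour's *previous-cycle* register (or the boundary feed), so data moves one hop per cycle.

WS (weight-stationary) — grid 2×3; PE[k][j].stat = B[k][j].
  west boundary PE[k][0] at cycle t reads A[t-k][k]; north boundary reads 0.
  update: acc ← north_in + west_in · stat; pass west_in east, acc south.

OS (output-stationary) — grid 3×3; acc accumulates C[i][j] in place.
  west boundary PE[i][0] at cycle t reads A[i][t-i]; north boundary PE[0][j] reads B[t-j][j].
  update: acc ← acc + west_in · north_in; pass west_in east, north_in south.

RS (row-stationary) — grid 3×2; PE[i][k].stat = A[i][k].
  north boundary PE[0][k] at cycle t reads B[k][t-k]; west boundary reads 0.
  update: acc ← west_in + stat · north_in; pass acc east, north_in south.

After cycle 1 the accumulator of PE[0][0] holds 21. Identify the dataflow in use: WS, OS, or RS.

Under WS (2×3), PE[0][0]:
  cycle 0: PE[0][0] → acc 28, east 7, south 28
  cycle 1: PE[0][0] → acc 24, east 6, south 24
Under OS (3×3), PE[0][0]:
  cycle 0: PE[0][0] → acc 28, east 7, south 4
  cycle 1: PE[0][0] → acc 34, east 2, south 3
Under RS (3×2), PE[0][0]:
  cycle 0: PE[0][0] → acc 28, east 28, south 4
  cycle 1: PE[0][0] → acc 21, east 21, south 3

dataflow = RS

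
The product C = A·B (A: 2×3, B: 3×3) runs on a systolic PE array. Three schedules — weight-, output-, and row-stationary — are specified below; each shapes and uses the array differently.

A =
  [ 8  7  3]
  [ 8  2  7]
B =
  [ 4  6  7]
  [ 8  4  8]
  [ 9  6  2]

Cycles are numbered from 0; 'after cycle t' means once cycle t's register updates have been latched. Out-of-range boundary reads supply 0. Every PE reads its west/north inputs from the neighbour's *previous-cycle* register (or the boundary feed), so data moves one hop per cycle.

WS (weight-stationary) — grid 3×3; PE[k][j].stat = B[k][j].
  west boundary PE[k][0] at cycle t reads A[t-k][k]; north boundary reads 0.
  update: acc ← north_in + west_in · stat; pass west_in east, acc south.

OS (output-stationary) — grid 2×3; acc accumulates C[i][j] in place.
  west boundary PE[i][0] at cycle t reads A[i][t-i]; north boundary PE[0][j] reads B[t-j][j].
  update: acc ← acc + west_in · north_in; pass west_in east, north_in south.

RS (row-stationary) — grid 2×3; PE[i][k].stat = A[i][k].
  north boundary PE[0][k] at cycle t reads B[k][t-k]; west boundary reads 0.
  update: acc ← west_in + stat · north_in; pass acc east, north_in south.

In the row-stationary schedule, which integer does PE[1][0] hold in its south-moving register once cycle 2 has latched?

Tracing RS — 2×3 array, target PE[1][0]:
  [0] (0,0) acc=32 (h:32 v:4)
  [0] (1,0) acc=0 (h:0 v:0)
  [1] (0,0) acc=48 (h:48 v:6)
  [1] (1,0) acc=32 (h:32 v:4)
  [2] (0,0) acc=56 (h:56 v:7)
  [2] (1,0) acc=48 (h:48 v:6)

register = 6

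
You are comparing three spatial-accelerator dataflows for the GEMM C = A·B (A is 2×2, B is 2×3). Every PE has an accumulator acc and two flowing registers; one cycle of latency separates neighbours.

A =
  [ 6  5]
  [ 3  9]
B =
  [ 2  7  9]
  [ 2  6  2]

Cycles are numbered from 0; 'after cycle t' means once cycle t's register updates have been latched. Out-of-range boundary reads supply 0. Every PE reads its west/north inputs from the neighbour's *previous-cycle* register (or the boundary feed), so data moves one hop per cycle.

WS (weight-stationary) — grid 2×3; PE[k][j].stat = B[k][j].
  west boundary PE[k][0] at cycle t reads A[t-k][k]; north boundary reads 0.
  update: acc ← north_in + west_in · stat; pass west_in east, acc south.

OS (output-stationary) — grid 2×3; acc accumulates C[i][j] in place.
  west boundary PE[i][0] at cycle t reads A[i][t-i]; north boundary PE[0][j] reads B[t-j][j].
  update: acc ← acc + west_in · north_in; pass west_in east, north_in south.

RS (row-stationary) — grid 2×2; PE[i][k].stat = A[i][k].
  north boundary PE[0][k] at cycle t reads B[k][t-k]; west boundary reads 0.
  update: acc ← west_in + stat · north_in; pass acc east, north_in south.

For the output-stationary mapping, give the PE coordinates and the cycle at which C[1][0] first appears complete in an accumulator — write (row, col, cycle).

OS — PE[1][0] is where C[1][0] collects:
  cycle 0: PE[1][0] → acc 0, east 0, south 0
  cycle 1: PE[1][0] → acc 6, east 3, south 2
  cycle 2: PE[1][0] → acc 24, east 9, south 2

(row, col, cycle) = (1, 0, 2)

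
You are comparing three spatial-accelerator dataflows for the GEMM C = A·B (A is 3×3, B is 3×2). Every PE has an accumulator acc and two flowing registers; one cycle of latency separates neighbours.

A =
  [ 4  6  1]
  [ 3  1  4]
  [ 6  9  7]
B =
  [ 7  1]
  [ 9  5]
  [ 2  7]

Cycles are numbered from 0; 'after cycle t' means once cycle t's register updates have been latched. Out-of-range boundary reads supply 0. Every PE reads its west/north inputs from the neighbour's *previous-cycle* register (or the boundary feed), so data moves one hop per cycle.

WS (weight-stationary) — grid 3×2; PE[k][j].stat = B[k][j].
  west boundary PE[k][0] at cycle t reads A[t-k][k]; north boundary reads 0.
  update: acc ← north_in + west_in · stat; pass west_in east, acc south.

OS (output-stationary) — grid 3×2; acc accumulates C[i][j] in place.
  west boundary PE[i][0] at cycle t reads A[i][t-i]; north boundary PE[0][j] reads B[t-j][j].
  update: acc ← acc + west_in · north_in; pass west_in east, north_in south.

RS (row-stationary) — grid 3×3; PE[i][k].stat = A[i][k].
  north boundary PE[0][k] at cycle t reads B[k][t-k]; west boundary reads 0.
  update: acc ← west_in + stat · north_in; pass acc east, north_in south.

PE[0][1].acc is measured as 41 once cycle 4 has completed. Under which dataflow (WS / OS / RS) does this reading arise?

dataflow = OS

Under WS (3×2), PE[0][1]:
  [0] (0,1) acc=0 (h:0 v:0)
  [1] (0,1) acc=4 (h:4 v:4)
  [2] (0,1) acc=3 (h:3 v:3)
  [3] (0,1) acc=6 (h:6 v:6)
  [4] (0,1) acc=0 (h:0 v:0)
Under OS (3×2), PE[0][1]:
  [0] (0,1) acc=0 (h:0 v:0)
  [1] (0,1) acc=4 (h:4 v:1)
  [2] (0,1) acc=34 (h:6 v:5)
  [3] (0,1) acc=41 (h:1 v:7)
  [4] (0,1) acc=41 (h:0 v:0)
Under RS (3×3), PE[0][1]:
  [0] (0,1) acc=0 (h:0 v:0)
  [1] (0,1) acc=82 (h:82 v:9)
  [2] (0,1) acc=34 (h:34 v:5)
  [3] (0,1) acc=0 (h:0 v:0)
  [4] (0,1) acc=0 (h:0 v:0)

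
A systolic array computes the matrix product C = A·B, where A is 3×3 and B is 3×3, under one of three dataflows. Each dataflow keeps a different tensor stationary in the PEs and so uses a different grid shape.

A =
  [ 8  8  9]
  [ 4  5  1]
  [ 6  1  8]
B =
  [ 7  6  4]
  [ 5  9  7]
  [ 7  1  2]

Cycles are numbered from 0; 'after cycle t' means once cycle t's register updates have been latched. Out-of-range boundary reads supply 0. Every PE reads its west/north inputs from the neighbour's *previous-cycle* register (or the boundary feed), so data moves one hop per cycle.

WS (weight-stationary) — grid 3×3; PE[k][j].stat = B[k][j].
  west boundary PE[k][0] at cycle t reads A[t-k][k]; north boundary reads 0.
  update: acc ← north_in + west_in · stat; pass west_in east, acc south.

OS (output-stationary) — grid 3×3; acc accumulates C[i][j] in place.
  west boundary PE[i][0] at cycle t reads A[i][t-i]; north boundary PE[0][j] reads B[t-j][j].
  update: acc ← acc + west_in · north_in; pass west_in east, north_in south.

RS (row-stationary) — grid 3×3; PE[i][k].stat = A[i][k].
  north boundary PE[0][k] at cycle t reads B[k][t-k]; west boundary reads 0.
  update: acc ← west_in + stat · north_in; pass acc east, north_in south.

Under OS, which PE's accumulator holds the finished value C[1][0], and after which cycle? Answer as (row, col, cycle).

(row, col, cycle) = (1, 0, 3)

Under OS, C[1][0] lands at PE[1][0]:
  after 0 — PE[1][0] acc=0, pass-E 0, pass-S 0
  after 1 — PE[1][0] acc=28, pass-E 4, pass-S 7
  after 2 — PE[1][0] acc=53, pass-E 5, pass-S 5
  after 3 — PE[1][0] acc=60, pass-E 1, pass-S 7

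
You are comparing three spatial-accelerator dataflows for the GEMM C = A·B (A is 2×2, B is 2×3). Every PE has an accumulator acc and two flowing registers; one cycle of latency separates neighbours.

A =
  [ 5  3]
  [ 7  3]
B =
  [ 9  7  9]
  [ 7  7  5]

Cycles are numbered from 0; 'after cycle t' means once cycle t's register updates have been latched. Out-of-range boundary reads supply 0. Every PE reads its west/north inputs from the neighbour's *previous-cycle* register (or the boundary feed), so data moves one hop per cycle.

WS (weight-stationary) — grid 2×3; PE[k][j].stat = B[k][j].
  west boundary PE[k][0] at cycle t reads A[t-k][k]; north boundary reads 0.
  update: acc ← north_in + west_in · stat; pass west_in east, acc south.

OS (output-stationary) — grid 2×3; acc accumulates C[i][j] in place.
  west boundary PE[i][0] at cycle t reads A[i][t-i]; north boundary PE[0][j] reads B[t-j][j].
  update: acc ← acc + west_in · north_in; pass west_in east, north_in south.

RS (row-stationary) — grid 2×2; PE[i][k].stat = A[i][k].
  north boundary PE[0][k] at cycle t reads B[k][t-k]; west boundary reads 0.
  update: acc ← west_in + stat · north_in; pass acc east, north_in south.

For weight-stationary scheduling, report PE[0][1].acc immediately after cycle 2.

WS on a 2×3 grid — tracing PE[0][1] and its feeders:
  0: (0,0).acc=45  regs=<5,45>
  0: (0,1).acc=0  regs=<0,0>
  1: (0,0).acc=63  regs=<7,63>
  1: (0,1).acc=35  regs=<5,35>
  2: (0,0).acc=0  regs=<0,0>
  2: (0,1).acc=49  regs=<7,49>

PE[0][1].acc = 49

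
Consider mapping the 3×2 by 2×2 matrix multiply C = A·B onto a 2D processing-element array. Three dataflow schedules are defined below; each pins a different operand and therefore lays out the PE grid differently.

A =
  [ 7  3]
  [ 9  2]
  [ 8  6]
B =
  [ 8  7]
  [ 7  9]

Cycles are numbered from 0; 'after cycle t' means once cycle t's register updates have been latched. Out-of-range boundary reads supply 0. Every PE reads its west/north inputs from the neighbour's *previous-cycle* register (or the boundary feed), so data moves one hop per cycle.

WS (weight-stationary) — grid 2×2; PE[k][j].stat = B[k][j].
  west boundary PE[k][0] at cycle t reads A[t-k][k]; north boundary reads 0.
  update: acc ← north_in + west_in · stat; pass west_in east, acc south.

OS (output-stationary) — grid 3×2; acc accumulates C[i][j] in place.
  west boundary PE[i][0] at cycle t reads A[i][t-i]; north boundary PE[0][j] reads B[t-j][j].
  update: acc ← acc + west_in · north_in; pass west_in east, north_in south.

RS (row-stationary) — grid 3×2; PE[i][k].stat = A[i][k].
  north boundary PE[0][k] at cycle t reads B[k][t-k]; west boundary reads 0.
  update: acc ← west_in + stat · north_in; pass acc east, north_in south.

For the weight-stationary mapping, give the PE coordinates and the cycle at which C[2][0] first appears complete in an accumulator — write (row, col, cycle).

(row, col, cycle) = (1, 0, 3)

Under WS, C[2][0] lands at PE[1][0]:
  0: (1,0).acc=0  regs=<0,0>
  1: (1,0).acc=77  regs=<3,77>
  2: (1,0).acc=86  regs=<2,86>
  3: (1,0).acc=106  regs=<6,106>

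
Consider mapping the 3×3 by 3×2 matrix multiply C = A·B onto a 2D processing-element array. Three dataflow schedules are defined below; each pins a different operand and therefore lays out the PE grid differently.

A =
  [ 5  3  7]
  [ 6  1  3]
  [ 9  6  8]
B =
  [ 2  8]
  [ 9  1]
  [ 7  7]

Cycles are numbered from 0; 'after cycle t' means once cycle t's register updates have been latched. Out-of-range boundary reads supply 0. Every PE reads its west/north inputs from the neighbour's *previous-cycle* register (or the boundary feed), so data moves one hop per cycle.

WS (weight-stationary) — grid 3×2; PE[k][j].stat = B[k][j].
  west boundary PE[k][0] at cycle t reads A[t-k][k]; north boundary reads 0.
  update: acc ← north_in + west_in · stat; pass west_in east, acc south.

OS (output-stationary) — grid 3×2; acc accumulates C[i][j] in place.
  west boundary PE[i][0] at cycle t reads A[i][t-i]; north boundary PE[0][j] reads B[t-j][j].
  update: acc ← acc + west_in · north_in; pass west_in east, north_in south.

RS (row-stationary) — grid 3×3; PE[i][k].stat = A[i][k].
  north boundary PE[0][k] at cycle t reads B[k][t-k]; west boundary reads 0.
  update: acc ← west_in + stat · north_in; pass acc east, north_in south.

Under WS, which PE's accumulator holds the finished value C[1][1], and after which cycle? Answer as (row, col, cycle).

(row, col, cycle) = (2, 1, 4)

Under WS, C[1][1] lands at PE[2][1]:
  t=0 PE[2][1]: acc=0 h=0 v=0
  t=1 PE[2][1]: acc=0 h=0 v=0
  t=2 PE[2][1]: acc=0 h=0 v=0
  t=3 PE[2][1]: acc=92 h=7 v=92
  t=4 PE[2][1]: acc=70 h=3 v=70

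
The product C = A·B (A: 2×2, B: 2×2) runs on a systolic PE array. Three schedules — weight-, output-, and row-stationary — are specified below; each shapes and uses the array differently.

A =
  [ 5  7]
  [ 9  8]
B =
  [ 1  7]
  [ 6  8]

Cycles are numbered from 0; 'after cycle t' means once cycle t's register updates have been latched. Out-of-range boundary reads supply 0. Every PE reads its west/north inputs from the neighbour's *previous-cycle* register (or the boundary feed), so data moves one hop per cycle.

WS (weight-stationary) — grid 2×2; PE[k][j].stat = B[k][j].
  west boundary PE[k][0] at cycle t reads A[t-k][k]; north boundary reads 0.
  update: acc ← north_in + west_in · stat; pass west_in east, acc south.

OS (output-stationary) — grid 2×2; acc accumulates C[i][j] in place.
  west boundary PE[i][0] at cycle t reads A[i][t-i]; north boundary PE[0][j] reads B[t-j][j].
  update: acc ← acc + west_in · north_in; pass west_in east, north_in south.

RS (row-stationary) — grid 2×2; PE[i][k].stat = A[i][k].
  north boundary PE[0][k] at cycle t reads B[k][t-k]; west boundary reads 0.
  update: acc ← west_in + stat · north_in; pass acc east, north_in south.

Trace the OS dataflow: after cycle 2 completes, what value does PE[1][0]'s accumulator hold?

OS on a 2×2 grid — tracing PE[1][0] and its feeders:
  0: (0,0).acc=5  regs=<5,1>
  0: (1,0).acc=0  regs=<0,0>
  1: (0,0).acc=47  regs=<7,6>
  1: (1,0).acc=9  regs=<9,1>
  2: (0,0).acc=47  regs=<0,0>
  2: (1,0).acc=57  regs=<8,6>

PE[1][0].acc = 57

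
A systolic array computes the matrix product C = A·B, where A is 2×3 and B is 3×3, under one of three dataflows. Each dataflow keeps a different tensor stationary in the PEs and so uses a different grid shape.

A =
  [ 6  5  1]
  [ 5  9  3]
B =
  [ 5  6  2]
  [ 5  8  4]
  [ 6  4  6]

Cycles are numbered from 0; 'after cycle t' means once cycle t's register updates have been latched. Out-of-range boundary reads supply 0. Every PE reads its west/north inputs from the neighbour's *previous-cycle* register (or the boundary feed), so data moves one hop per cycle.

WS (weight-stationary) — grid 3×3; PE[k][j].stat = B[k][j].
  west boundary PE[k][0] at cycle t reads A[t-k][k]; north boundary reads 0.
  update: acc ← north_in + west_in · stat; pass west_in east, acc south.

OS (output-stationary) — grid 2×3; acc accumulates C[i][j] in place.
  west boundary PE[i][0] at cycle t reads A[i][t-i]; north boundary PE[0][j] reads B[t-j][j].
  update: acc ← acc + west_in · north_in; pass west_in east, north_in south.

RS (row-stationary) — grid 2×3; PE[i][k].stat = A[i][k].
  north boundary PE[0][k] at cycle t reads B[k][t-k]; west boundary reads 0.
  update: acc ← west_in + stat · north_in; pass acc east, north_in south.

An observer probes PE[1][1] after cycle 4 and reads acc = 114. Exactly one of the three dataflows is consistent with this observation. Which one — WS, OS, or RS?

Under WS (3×3), PE[1][1]:
  cycle 0: PE[1][1] → acc 0, east 0, south 0
  cycle 1: PE[1][1] → acc 0, east 0, south 0
  cycle 2: PE[1][1] → acc 76, east 5, south 76
  cycle 3: PE[1][1] → acc 102, east 9, south 102
  cycle 4: PE[1][1] → acc 0, east 0, south 0
Under OS (2×3), PE[1][1]:
  cycle 0: PE[1][1] → acc 0, east 0, south 0
  cycle 1: PE[1][1] → acc 0, east 0, south 0
  cycle 2: PE[1][1] → acc 30, east 5, south 6
  cycle 3: PE[1][1] → acc 102, east 9, south 8
  cycle 4: PE[1][1] → acc 114, east 3, south 4
Under RS (2×3), PE[1][1]:
  cycle 0: PE[1][1] → acc 0, east 0, south 0
  cycle 1: PE[1][1] → acc 0, east 0, south 0
  cycle 2: PE[1][1] → acc 70, east 70, south 5
  cycle 3: PE[1][1] → acc 102, east 102, south 8
  cycle 4: PE[1][1] → acc 46, east 46, south 4

dataflow = OS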